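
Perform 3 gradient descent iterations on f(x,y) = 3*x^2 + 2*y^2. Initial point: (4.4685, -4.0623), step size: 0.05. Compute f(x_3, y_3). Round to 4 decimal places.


Gradient descent on f(x,y) = 3*x^2 + 2*y^2.
Starting point: (4.4685, -4.0623), alpha = 0.05
Step 1: grad_x = 2*3*4.4685 = 26.811, grad_y = 2*2*-4.0623 = -16.2492
  x_1 = 4.4685 - 0.05*26.811 = 3.128
  y_1 = -4.0623 - 0.05*-16.2492 = -3.2498
Step 2: grad_x = 2*3*3.128 = 18.7677, grad_y = 2*2*-3.2498 = -12.9994
  x_2 = 3.128 - 0.05*18.7677 = 2.1896
  y_2 = -3.2498 - 0.05*-12.9994 = -2.5999
Step 3: grad_x = 2*3*2.1896 = 13.1374, grad_y = 2*2*-2.5999 = -10.3995
  x_3 = 2.1896 - 0.05*13.1374 = 1.5327
  y_3 = -2.5999 - 0.05*-10.3995 = -2.0799
f(1.5327, -2.0799) = 3*1.5327^2 + 2*(-2.0799)^2 = 15.6994


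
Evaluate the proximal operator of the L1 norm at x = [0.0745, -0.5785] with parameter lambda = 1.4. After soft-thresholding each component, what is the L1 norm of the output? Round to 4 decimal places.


Soft-thresholding with lambda = 1.4:
prox(0.0745) = sign(0.0745)*max(|0.0745| - 1.4, 0) = 0.0
prox(-0.5785) = sign(-0.5785)*max(|-0.5785| - 1.4, 0) = 0.0
prox(x) = [0.0, 0.0]
||prox(x)||_1 = 0.0 + 0.0 = 0.0


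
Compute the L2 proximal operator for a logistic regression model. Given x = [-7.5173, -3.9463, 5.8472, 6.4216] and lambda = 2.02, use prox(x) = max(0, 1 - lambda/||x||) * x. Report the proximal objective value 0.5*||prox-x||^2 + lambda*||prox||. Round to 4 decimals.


Step 1: Compute ||x||.
||x|| = 12.1454
Step 2: Compute scaling factor.
scale = max(0, 1 - 2.02/12.1454) = 0.8337
Step 3: prox(x) = [-6.267, -3.29, 4.8747, 5.3536]
||prox(x)|| = 10.1254
Step 4: Proximal objective.
0.5*||prox-x||^2 = 2.0402
lambda*||prox|| = 20.4533
Total = 22.4934


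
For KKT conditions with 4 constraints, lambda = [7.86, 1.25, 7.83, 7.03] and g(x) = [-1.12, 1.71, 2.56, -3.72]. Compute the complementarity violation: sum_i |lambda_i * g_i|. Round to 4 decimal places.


KKT complementary slackness check:
lambda_1 * g_1 = 7.86 * -1.12 = -8.8032
lambda_2 * g_2 = 1.25 * 1.71 = 2.1375
lambda_3 * g_3 = 7.83 * 2.56 = 20.0448
lambda_4 * g_4 = 7.03 * -3.72 = -26.1516
Total violation = 8.8032 + 2.1375 + 20.0448 + 26.1516 = 57.1371


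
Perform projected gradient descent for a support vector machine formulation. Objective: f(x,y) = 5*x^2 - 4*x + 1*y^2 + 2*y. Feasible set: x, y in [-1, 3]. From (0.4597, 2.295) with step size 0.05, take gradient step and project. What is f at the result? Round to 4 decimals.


Step 1: Compute gradient at (0.4597, 2.295).
grad_x = 2*5*0.4597 - 4 = 0.597
grad_y = 2*1*2.295 + 2 = 6.59
Step 2: Gradient step.
x_raw = 0.4597 - 0.05*0.597 = 0.4299
y_raw = 2.295 - 0.05*6.59 = 1.9655
Step 3: Project onto [-1, 3].
x_proj = clip(0.4299) = 0.4299
y_proj = clip(1.9655) = 1.9655
Step 4: Evaluate f.
f(0.4299, 1.9655) = 6.9986


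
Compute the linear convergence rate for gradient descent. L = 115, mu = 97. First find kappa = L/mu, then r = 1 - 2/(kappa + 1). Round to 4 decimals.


Step 1: Compute the condition number.
kappa = L/mu = 115/97 = 1.1856
Step 2: Compute the convergence rate.
r = 1 - 2/(kappa + 1) = 1 - 2*mu/(L + mu) = (L - mu)/(L + mu) = 18/212 = 0.0849


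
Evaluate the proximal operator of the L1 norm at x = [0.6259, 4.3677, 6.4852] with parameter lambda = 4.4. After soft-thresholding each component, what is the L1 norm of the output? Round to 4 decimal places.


Soft-thresholding with lambda = 4.4:
prox(0.6259) = sign(0.6259)*max(|0.6259| - 4.4, 0) = 0.0
prox(4.3677) = sign(4.3677)*max(|4.3677| - 4.4, 0) = 0.0
prox(6.4852) = sign(6.4852)*max(|6.4852| - 4.4, 0) = 2.0852
prox(x) = [0.0, 0.0, 2.0852]
||prox(x)||_1 = 0.0 + 0.0 + 2.0852 = 2.0852


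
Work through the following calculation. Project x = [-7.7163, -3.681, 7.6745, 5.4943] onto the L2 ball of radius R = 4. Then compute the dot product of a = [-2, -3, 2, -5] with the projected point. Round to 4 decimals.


Step 1: Compute ||x|| (intermediates to 6 decimals).
||x|| = sqrt((-7.7163)^2 + (-3.681)^2 + 7.6745^2 + 5.4943^2) = 12.734847
Step 2: Project.
Since ||x|| > R, scale = R/||x|| = 4/12.734847 = 0.314099, proj(x) = scale * x
proj(x) = [-2.423682, -1.156198, 2.410553, 1.725754]
Step 3: Dot product.
a^T * proj(x) = -2*(-2.423682) - 3*(-1.156198) + 2*2.410553 - 5*1.725754 = 4.5083


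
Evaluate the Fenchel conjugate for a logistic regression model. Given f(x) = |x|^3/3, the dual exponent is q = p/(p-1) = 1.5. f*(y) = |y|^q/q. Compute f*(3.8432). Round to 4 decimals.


The conjugate exponent q satisfies 1/p + 1/q = 1.
p = 3, so q = 3/(3 - 1) = 1.5
|y|^q = 3.8432^1.5 = 7.5342
f*(3.8432) = 7.5342 / 1.5 = 5.0228


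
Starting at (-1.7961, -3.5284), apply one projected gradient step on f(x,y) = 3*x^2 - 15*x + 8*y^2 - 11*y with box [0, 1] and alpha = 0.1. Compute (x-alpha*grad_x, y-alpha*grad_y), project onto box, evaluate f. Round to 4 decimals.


Step 1: Compute gradient at (-1.7961, -3.5284).
grad_x = 2*3*-1.7961 - 15 = -25.7766
grad_y = 2*8*-3.5284 - 11 = -67.4544
Step 2: Gradient step.
x_raw = -1.7961 - 0.1*-25.7766 = 0.7816
y_raw = -3.5284 - 0.1*-67.4544 = 3.217
Step 3: Project onto [0, 1].
x_proj = clip(0.7816) = 0.7816
y_proj = clip(3.217) = 1.0
Step 4: Evaluate f.
f(0.7816, 1.0) = -12.8909


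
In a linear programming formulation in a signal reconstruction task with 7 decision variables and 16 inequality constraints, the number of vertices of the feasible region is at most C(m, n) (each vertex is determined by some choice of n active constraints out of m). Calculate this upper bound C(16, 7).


Each vertex corresponds to some choice of n active constraints out of m, so the number of vertices is at most C(m, n) = m! / (n!(m-n)!).
m = 16, n = 7
Numerator: 16 * 15 * 14 * 13 * 12 * 11 * 10
Denominator: 7! = 5040
C(16, 7) = 11440


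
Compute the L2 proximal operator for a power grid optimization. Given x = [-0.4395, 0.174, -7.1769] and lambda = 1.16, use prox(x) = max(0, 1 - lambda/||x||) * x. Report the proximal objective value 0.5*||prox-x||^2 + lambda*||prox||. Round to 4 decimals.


Step 1: Compute ||x||.
||x|| = 7.1924
Step 2: Compute scaling factor.
scale = max(0, 1 - 1.16/7.1924) = 0.8387
Step 3: prox(x) = [-0.3686, 0.1459, -6.0194]
||prox(x)|| = 6.0324
Step 4: Proximal objective.
0.5*||prox-x||^2 = 0.6728
lambda*||prox|| = 6.9976
Total = 7.6704


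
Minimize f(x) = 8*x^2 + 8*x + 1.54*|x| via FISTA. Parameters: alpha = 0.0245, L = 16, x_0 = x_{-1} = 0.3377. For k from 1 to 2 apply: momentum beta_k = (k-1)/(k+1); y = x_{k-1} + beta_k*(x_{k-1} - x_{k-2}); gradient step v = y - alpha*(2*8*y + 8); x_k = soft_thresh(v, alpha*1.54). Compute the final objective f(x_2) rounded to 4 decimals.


FISTA on f(x) = 8*x^2 + 8*x + 1.54*|x|
L = 16, alpha = 0.0245
Iteration 1: beta = 0.0, y = 0.3377 + 0.0*(0.3377 - 0.3377) = 0.3377
  grad(y) = 13.4032, v = y - alpha*grad = 0.0093
  prox(v) = soft_thresh(0.0093, 0.0377) = 0.0
Iteration 2: beta = 0.3333, y = 0.0 + 0.3333*(0.0 - 0.3377) = -0.1126
  grad(y) = 6.1989, v = y - alpha*grad = -0.2644
  prox(v) = soft_thresh(-0.2644, 0.0377) = -0.2267
f(x_2) = 8*(-0.2267)^2 + 8*(-0.2267) + 1.54*|-0.2267| = -1.0534


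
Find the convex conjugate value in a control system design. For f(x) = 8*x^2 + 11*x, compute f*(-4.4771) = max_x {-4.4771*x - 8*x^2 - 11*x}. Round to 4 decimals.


f*(y) = sup_x {y*x - a*x^2 - b*x} = sup_x {(y-b)*x - a*x^2}
FOC: (y - b) - 2a*x = 0 => x* = (y - b)/(2a)
x* = (-4.4771 - 11)/(2*8) = -0.9673
f*(-4.4771) = (y-b)^2/(4a) = (-4.4771 - 11)^2/(4*8)
= 239.5406/32 = 7.4856


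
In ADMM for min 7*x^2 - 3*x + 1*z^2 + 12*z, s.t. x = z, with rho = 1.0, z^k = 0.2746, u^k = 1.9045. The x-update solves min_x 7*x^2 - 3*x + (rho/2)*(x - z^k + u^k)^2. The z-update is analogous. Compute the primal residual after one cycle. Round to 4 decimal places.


ADMM iteration with rho = 1.0, z^k = 0.2746, u^k = 1.9045
Step 1: x-update.
Minimize 7*x^2 - 3*x + (1.0/2)*(x - 0.2746 + 1.9045)^2
FOC: (2*7 + 1.0)*x = 3 + 1.0*(0.2746 - 1.9045)
x^{k+1} = 0.0913
Step 2: z-update.
Minimize 1*z^2 + 12*z + (1.0/2)*(0.0913 - z + 1.9045)^2
FOC: (2*1 + 1.0)*z = -12 + 1.0*(0.0913 + 1.9045)
z^{k+1} = -3.3347
Step 3: u-update.
u^{k+1} = 1.9045 + 0.0913 + 3.3347 = 5.3306
Step 4: Primal residual = |0.0913 + 3.3347| = 3.4261


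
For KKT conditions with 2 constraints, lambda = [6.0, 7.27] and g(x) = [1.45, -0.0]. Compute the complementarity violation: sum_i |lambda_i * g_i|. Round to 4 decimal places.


KKT complementary slackness check:
lambda_1 * g_1 = 6.0 * 1.45 = 8.7
lambda_2 * g_2 = 7.27 * -0.0 = -0.0
Total violation = 8.7 + 0.0 = 8.7


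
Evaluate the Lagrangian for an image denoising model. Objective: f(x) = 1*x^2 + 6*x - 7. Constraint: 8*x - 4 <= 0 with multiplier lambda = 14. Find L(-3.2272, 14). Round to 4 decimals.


Step 1: Evaluate f(x).
f(-3.2272) = 1*(-3.2272)^2 + 6*(-3.2272) - 7 = -15.9484
Step 2: Evaluate g(x).
g(-3.2272) = 8*-3.2272 - 4 = -29.8176
Step 3: Compute Lagrangian.
L = -15.9484 + 14*-29.8176 = -433.3948


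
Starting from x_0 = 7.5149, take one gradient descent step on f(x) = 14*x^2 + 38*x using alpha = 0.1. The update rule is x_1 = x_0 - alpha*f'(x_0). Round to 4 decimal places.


We compute the gradient at x_0 and apply the update.
f'(x) = 28*x + 38
f'(7.5149) = 28*7.5149 + 38 = 248.4172
x_1 = 7.5149 - 0.1*248.4172 = -17.3268


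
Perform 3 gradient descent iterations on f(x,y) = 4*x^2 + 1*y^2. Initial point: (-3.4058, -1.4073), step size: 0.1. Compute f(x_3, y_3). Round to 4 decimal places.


Gradient descent on f(x,y) = 4*x^2 + 1*y^2.
Starting point: (-3.4058, -1.4073), alpha = 0.1
Step 1: grad_x = 2*4*-3.4058 = -27.2464, grad_y = 2*1*-1.4073 = -2.8146
  x_1 = -3.4058 - 0.1*-27.2464 = -0.6812
  y_1 = -1.4073 - 0.1*-2.8146 = -1.1258
Step 2: grad_x = 2*4*-0.6812 = -5.4493, grad_y = 2*1*-1.1258 = -2.2517
  x_2 = -0.6812 - 0.1*-5.4493 = -0.1362
  y_2 = -1.1258 - 0.1*-2.2517 = -0.9007
Step 3: grad_x = 2*4*-0.1362 = -1.0899, grad_y = 2*1*-0.9007 = -1.8013
  x_3 = -0.1362 - 0.1*-1.0899 = -0.0272
  y_3 = -0.9007 - 0.1*-1.8013 = -0.7205
f(-0.0272, -0.7205) = 4*(-0.0272)^2 + 1*(-0.7205)^2 = 0.5221


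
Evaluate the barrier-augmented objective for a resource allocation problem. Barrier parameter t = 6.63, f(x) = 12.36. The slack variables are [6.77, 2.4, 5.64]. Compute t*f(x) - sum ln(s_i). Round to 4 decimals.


Step 1: Compute log-barrier.
ln values: [1.9125, 0.8755, 1.7299]
phi = -(1.9125 + 0.8755 + 1.7299) = -4.5179
Step 2: Compute augmented objective.
t*f(x) = 6.63*12.36 = 81.9468
Total = 81.9468 - 4.5179 = 77.4289


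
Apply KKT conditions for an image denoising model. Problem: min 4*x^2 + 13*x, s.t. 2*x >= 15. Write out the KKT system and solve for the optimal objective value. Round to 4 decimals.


Step 1: Try lambda = 0 (constraint inactive).
x_unc = -13/(2*4) = -1.625
Check: 2*-1.625 = -3.25 < 15 -- violated!
Step 2: Constraint must be active: 2*x = 15
x* = 15/2 = 7.5
lambda = (2*4*7.5 + 13)/2 = 36.5
Step 3: Compute optimal value.
f(x*) = 4*7.5^2 + 13*7.5 = 322.5


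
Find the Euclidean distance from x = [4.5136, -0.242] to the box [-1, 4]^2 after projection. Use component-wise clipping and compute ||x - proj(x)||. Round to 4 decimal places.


Project each component onto [-1, 4].
clip(4.5136) = 4.0, clip(-0.242) = -0.242
Projection = [4.0, -0.242]
Squared diffs: [0.2638, 0.0]
Distance = sqrt(0.2638) = 0.5136


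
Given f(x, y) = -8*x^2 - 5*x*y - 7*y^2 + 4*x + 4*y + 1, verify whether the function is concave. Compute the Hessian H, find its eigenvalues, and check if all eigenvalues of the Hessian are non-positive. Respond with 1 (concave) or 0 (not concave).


The Hessian of f(x,y) = -8*x^2 - 5*x*y - 7*y^2 + 4*x + 4*y + 1 is:
H = [[-16, -5], [-5, -14]]
Trace = -16 - 14 = -30
Determinant = -16*-14 - (-5)^2 = 199
Discriminant = (-30)^2 - 4*199 = 104.0
Eigenvalues: lambda_1 = -20.099, lambda_2 = -9.901
The function is concave.

1


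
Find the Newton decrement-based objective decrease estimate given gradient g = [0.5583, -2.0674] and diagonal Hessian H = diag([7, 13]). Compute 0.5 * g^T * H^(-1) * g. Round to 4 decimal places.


Step 1: H is diagonal, so H^(-1) * g = [0.0798, -0.159].
Step 2: g^T H^(-1) g = sum_i g_i^2 / H_ii
  = (0.5583)^2/7 + (-2.0674)^2/13
  = 0.0445 + 0.3288 = 0.3733
Step 3: Objective decrease = 0.5 * g^T H^(-1) g = 0.1867


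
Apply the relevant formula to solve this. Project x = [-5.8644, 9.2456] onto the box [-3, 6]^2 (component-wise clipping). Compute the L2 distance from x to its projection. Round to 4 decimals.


Project each component onto [-3, 6].
clip(-5.8644) = -3.0, clip(9.2456) = 6.0
Projection = [-3.0, 6.0]
Squared diffs: [8.2048, 10.5339]
Distance = sqrt(18.7387) = 4.3288


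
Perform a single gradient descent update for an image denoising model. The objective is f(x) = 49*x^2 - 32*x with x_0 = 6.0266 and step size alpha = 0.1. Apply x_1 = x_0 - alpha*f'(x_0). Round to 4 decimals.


We compute the gradient at x_0 and apply the update.
f'(x) = 98*x - 32
f'(6.0266) = 98*6.0266 - 32 = 558.6068
x_1 = 6.0266 - 0.1*558.6068 = -49.8341


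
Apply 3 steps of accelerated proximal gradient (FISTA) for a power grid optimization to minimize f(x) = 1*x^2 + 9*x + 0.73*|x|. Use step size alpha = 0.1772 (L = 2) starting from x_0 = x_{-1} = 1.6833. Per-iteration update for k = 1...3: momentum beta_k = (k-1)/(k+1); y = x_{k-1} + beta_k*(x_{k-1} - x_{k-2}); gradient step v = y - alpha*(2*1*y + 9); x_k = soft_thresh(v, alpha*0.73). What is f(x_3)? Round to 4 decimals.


FISTA on f(x) = 1*x^2 + 9*x + 0.73*|x|
L = 2, alpha = 0.1772
Iteration 1: beta = 0.0, y = 1.6833 + 0.0*(1.6833 - 1.6833) = 1.6833
  grad(y) = 12.3666, v = y - alpha*grad = -0.5081
  prox(v) = soft_thresh(-0.5081, 0.1294) = -0.3787
Iteration 2: beta = 0.3333, y = -0.3787 + 0.3333*(-0.3787 - 1.6833) = -1.066
  grad(y) = 6.8679, v = y - alpha*grad = -2.283
  prox(v) = soft_thresh(-2.283, 0.1294) = -2.1537
Iteration 3: beta = 0.5, y = -2.1537 + 0.5*(-2.1537 + 0.3787) = -3.0412
  grad(y) = 2.9177, v = y - alpha*grad = -3.5582
  prox(v) = soft_thresh(-3.5582, 0.1294) = -3.4288
f(x_3) = 1*(-3.4288)^2 + 9*(-3.4288) + 0.73*|-3.4288| = -16.5995


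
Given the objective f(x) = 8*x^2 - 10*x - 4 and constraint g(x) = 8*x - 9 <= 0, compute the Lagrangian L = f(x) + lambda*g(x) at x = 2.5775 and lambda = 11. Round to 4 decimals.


Step 1: Evaluate f(x).
f(2.5775) = 8*2.5775^2 - 10*2.5775 - 4 = 23.3731
Step 2: Evaluate g(x).
g(2.5775) = 8*2.5775 - 9 = 11.62
Step 3: Compute Lagrangian.
L = 23.3731 + 11*11.62 = 151.1931


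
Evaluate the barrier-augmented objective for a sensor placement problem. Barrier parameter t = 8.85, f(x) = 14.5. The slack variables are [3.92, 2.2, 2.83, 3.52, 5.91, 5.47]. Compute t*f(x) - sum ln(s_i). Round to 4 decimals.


Step 1: Compute log-barrier.
ln values: [1.3661, 0.7885, 1.0403, 1.2585, 1.7766, 1.6993]
phi = -(1.3661 + 0.7885 + 1.0403 + 1.2585 + 1.7766 + 1.6993) = -7.9292
Step 2: Compute augmented objective.
t*f(x) = 8.85*14.5 = 128.325
Total = 128.325 - 7.9292 = 120.3958


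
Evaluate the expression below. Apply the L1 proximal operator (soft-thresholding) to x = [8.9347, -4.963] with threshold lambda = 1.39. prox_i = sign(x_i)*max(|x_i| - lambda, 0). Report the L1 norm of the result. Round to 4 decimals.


Soft-thresholding with lambda = 1.39:
prox(8.9347) = sign(8.9347)*max(|8.9347| - 1.39, 0) = 7.5447
prox(-4.963) = sign(-4.963)*max(|-4.963| - 1.39, 0) = -3.573
prox(x) = [7.5447, -3.573]
||prox(x)||_1 = 7.5447 + 3.573 = 11.1177


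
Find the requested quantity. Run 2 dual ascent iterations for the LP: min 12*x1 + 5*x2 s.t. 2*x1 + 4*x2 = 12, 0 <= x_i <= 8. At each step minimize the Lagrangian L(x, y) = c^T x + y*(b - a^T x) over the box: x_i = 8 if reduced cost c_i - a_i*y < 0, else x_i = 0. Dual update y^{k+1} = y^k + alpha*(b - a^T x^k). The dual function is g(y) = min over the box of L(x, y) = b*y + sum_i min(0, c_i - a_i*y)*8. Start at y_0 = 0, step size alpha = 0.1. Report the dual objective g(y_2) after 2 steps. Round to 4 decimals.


Dual ascent for LP: min 12*x1 + 5*x2, 2*x1 + 4*x2 = 12, 0 <= x_i <= 8
Step 1: y^k = 0.0, reduced costs: (12.0, 5.0)
  x^k = (0.0, 0.0), subgradient = b - a^T x = 12.0
  y^{k+1} = 0.0 + 0.1*12.0 = 1.2
Step 2: y^k = 1.2, reduced costs: (9.6, 0.2)
  x^k = (0.0, 0.0), subgradient = b - a^T x = 12.0
  y^{k+1} = 1.2 + 0.1*12.0 = 2.4
Dual objective at y_2 = 2.4: reduced costs (7.2, -4.6), box minimizer x = (0.0, 8.0)
g(y_2) = b*y + (c1 - a1*y)*x1 + (c2 - a2*y)*x2 = 12*2.4 + 7.2*0.0 + (-4.6)*8.0 = 28.8 + 0.0 - 36.8 = -8.0


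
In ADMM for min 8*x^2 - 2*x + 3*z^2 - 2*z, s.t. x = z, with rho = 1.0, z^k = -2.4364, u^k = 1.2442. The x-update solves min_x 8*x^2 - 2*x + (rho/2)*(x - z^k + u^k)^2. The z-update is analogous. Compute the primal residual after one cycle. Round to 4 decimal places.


ADMM iteration with rho = 1.0, z^k = -2.4364, u^k = 1.2442
Step 1: x-update.
Minimize 8*x^2 - 2*x + (1.0/2)*(x + 2.4364 + 1.2442)^2
FOC: (2*8 + 1.0)*x = 2 + 1.0*(-2.4364 - 1.2442)
x^{k+1} = -0.0989
Step 2: z-update.
Minimize 3*z^2 - 2*z + (1.0/2)*(-0.0989 - z + 1.2442)^2
FOC: (2*3 + 1.0)*z = 2 + 1.0*(-0.0989 + 1.2442)
z^{k+1} = 0.4493
Step 3: u-update.
u^{k+1} = 1.2442 - 0.0989 - 0.4493 = 0.696
Step 4: Primal residual = |-0.0989 - 0.4493| = 0.5482


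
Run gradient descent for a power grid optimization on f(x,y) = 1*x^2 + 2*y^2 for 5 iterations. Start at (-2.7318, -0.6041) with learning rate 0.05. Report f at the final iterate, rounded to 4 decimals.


Gradient descent on f(x,y) = 1*x^2 + 2*y^2.
Starting point: (-2.7318, -0.6041), alpha = 0.05
Step 1: grad_x = 2*1*-2.7318 = -5.4636, grad_y = 2*2*-0.6041 = -2.4164
  x_1 = -2.7318 - 0.05*-5.4636 = -2.4586
  y_1 = -0.6041 - 0.05*-2.4164 = -0.4833
Step 2: grad_x = 2*1*-2.4586 = -4.9172, grad_y = 2*2*-0.4833 = -1.9331
  x_2 = -2.4586 - 0.05*-4.9172 = -2.2128
  y_2 = -0.4833 - 0.05*-1.9331 = -0.3866
Step 3: grad_x = 2*1*-2.2128 = -4.4255, grad_y = 2*2*-0.3866 = -1.5465
  x_3 = -2.2128 - 0.05*-4.4255 = -1.9915
  y_3 = -0.3866 - 0.05*-1.5465 = -0.3093
Step 4: grad_x = 2*1*-1.9915 = -3.983, grad_y = 2*2*-0.3093 = -1.2372
  x_4 = -1.9915 - 0.05*-3.983 = -1.7923
  y_4 = -0.3093 - 0.05*-1.2372 = -0.2474
Step 5: grad_x = 2*1*-1.7923 = -3.5847, grad_y = 2*2*-0.2474 = -0.9898
  x_5 = -1.7923 - 0.05*-3.5847 = -1.6131
  y_5 = -0.2474 - 0.05*-0.9898 = -0.198
f(-1.6131, -0.198) = 1*(-1.6131)^2 + 2*(-0.198)^2 = 2.6805


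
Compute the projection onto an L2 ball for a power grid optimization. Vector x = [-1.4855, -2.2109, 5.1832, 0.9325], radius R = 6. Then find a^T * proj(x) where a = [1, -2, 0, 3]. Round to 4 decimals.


Step 1: Compute ||x|| (intermediates to 6 decimals).
||x|| = sqrt((-1.4855)^2 + (-2.2109)^2 + 5.1832^2 + 0.9325^2) = 5.901687
Step 2: Project.
Since ||x|| <= R, proj = x (no scaling needed).
proj(x) = [-1.4855, -2.2109, 5.1832, 0.9325]
Step 3: Dot product.
a^T * proj(x) = 1*(-1.4855) - 2*(-2.2109) + 0*5.1832 + 3*0.9325 = 5.7338


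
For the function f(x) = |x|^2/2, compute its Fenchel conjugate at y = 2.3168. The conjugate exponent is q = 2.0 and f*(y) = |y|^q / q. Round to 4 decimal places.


The conjugate exponent q satisfies 1/p + 1/q = 1.
p = 2, so q = 2/(2 - 1) = 2.0
|y|^q = 2.3168^2.0 = 5.3676
f*(2.3168) = 5.3676 / 2.0 = 2.6838


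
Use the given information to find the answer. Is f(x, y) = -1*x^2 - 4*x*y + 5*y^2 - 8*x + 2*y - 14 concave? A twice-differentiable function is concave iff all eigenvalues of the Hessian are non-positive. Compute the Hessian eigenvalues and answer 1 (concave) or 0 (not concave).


The Hessian of f(x,y) = -1*x^2 - 4*x*y + 5*y^2 - 8*x + 2*y - 14 is:
H = [[-2, -4], [-4, 10]]
Trace = -2 + 10 = 8
Determinant = -2*10 - (-4)^2 = -36
Discriminant = (8)^2 - 4*-36 = 208.0
Eigenvalues: lambda_1 = -3.2111, lambda_2 = 11.2111
The function is not concave.

0


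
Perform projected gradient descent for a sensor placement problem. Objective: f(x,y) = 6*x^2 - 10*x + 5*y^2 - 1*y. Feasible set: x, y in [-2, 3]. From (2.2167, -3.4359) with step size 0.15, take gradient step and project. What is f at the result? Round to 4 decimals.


Step 1: Compute gradient at (2.2167, -3.4359).
grad_x = 2*6*2.2167 - 10 = 16.6004
grad_y = 2*5*-3.4359 - 1 = -35.359
Step 2: Gradient step.
x_raw = 2.2167 - 0.15*16.6004 = -0.2734
y_raw = -3.4359 - 0.15*-35.359 = 1.868
Step 3: Project onto [-2, 3].
x_proj = clip(-0.2734) = -0.2734
y_proj = clip(1.868) = 1.868
Step 4: Evaluate f.
f(-0.2734, 1.868) = 18.7602


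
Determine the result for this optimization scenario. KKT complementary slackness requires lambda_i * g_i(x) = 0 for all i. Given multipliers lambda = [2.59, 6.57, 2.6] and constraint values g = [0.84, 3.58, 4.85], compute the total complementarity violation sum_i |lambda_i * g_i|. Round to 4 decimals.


KKT complementary slackness check:
lambda_1 * g_1 = 2.59 * 0.84 = 2.1756
lambda_2 * g_2 = 6.57 * 3.58 = 23.5206
lambda_3 * g_3 = 2.6 * 4.85 = 12.61
Total violation = 2.1756 + 23.5206 + 12.61 = 38.3062


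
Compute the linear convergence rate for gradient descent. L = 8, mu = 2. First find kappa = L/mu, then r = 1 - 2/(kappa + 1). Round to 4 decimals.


Step 1: Compute the condition number.
kappa = L/mu = 8/2 = 4.0
Step 2: Compute the convergence rate.
r = 1 - 2/(kappa + 1) = 1 - 2*mu/(L + mu) = (L - mu)/(L + mu) = 6/10 = 0.6


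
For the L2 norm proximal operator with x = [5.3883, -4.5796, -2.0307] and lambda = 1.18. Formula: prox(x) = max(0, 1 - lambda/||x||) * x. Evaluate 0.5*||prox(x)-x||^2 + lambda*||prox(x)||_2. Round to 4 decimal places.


Step 1: Compute ||x||.
||x|| = 7.3573
Step 2: Compute scaling factor.
scale = max(0, 1 - 1.18/7.3573) = 0.8396
Step 3: prox(x) = [4.5241, -3.8451, -1.705]
||prox(x)|| = 6.1773
Step 4: Proximal objective.
0.5*||prox-x||^2 = 0.6962
lambda*||prox|| = 7.2892
Total = 7.9854


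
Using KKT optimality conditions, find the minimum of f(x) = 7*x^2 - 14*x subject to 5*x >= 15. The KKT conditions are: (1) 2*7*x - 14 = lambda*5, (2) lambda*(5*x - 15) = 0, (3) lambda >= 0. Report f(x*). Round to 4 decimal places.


Step 1: Try lambda = 0 (constraint inactive).
x_unc = 14/(2*7) = 1.0
Check: 5*1.0 = 5.0 < 15 -- violated!
Step 2: Constraint must be active: 5*x = 15
x* = 15/5 = 3.0
lambda = (2*7*3.0 - 14)/5 = 5.6
Step 3: Compute optimal value.
f(x*) = 7*3.0^2 - 14*3.0 = 21.0


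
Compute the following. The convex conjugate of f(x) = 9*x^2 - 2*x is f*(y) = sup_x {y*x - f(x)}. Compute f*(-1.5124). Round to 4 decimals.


f*(y) = sup_x {y*x - a*x^2 - b*x} = sup_x {(y-b)*x - a*x^2}
FOC: (y - b) - 2a*x = 0 => x* = (y - b)/(2a)
x* = (-1.5124 + 2)/(2*9) = 0.0271
f*(-1.5124) = (y-b)^2/(4a) = (-1.5124 + 2)^2/(4*9)
= 0.2378/36 = 0.0066


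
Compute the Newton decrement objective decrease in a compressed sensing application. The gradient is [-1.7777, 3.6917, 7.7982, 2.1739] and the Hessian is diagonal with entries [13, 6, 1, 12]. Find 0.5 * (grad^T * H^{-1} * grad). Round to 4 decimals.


Step 1: H is diagonal, so H^(-1) * g = [-0.1367, 0.6153, 7.7982, 0.1812].
Step 2: g^T H^(-1) g = sum_i g_i^2 / H_ii
  = (-1.7777)^2/13 + (3.6917)^2/6 + (7.7982)^2/1 + (2.1739)^2/12
  = 0.2431 + 2.2714 + 60.8119 + 0.3938 = 63.7203
Step 3: Objective decrease = 0.5 * g^T H^(-1) g = 31.8601


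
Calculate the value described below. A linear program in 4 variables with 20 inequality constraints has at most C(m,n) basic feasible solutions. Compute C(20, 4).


Each vertex corresponds to some choice of n active constraints out of m, so the number of vertices is at most C(m, n) = m! / (n!(m-n)!).
m = 20, n = 4
Numerator: 20 * 19 * 18 * 17
Denominator: 4! = 24
C(20, 4) = 4845


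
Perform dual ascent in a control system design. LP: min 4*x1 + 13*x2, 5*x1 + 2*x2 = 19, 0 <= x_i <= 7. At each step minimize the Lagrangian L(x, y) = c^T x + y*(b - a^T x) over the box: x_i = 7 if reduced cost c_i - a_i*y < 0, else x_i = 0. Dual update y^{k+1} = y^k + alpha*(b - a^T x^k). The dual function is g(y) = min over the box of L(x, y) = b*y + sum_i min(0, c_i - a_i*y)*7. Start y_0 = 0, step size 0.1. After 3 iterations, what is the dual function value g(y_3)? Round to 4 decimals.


Dual ascent for LP: min 4*x1 + 13*x2, 5*x1 + 2*x2 = 19, 0 <= x_i <= 7
Step 1: y^k = 0.0, reduced costs: (4.0, 13.0)
  x^k = (0.0, 0.0), subgradient = b - a^T x = 19.0
  y^{k+1} = 0.0 + 0.1*19.0 = 1.9
Step 2: y^k = 1.9, reduced costs: (-5.5, 9.2)
  x^k = (7.0, 0.0), subgradient = b - a^T x = -16.0
  y^{k+1} = 1.9 + 0.1*-16.0 = 0.3
Step 3: y^k = 0.3, reduced costs: (2.5, 12.4)
  x^k = (0.0, 0.0), subgradient = b - a^T x = 19.0
  y^{k+1} = 0.3 + 0.1*19.0 = 2.2
Dual objective at y_3 = 2.2: reduced costs (-7.0, 8.6), box minimizer x = (7.0, 0.0)
g(y_3) = b*y + (c1 - a1*y)*x1 + (c2 - a2*y)*x2 = 19*2.2 + (-7.0)*7.0 + 8.6*0.0 = 41.8 - 49.0 + 0.0 = -7.2


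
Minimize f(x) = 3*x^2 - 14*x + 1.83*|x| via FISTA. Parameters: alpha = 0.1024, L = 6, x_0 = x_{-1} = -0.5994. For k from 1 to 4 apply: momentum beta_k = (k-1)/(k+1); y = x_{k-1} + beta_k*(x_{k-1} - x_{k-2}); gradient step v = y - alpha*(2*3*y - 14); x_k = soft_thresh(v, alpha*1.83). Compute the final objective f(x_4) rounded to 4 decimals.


FISTA on f(x) = 3*x^2 - 14*x + 1.83*|x|
L = 6, alpha = 0.1024
Iteration 1: beta = 0.0, y = -0.5994 + 0.0*(-0.5994 + 0.5994) = -0.5994
  grad(y) = -17.5964, v = y - alpha*grad = 1.2025
  prox(v) = soft_thresh(1.2025, 0.1874) = 1.0151
Iteration 2: beta = 0.3333, y = 1.0151 + 0.3333*(1.0151 + 0.5994) = 1.5532
  grad(y) = -4.6806, v = y - alpha*grad = 2.0325
  prox(v) = soft_thresh(2.0325, 0.1874) = 1.8451
Iteration 3: beta = 0.5, y = 1.8451 + 0.5*(1.8451 - 1.0151) = 2.2602
  grad(y) = -0.439, v = y - alpha*grad = 2.3051
  prox(v) = soft_thresh(2.3051, 0.1874) = 2.1177
Iteration 4: beta = 0.6, y = 2.1177 + 0.6*(2.1177 - 1.8451) = 2.2813
  grad(y) = -0.3123, v = y - alpha*grad = 2.3133
  prox(v) = soft_thresh(2.3133, 0.1874) = 2.1259
f(x_4) = 3*2.1259^2 - 14*2.1259 + 1.83*|2.1259| = -12.3139


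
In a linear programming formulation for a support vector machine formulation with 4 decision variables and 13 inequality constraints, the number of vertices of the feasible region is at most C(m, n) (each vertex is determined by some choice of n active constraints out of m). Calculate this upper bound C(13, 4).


Each vertex corresponds to some choice of n active constraints out of m, so the number of vertices is at most C(m, n) = m! / (n!(m-n)!).
m = 13, n = 4
Numerator: 13 * 12 * 11 * 10
Denominator: 4! = 24
C(13, 4) = 715


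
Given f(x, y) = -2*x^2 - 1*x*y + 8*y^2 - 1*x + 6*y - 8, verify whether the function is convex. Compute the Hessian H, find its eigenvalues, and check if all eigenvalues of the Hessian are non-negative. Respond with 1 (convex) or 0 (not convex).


The Hessian of f(x,y) = -2*x^2 - 1*x*y + 8*y^2 - 1*x + 6*y - 8 is:
H = [[-4, -1], [-1, 16]]
Trace = -4 + 16 = 12
Determinant = -4*16 - (-1)^2 = -65
Discriminant = (12)^2 - 4*-65 = 404.0
Eigenvalues: lambda_1 = -4.0499, lambda_2 = 16.0499
The function is not convex.

0


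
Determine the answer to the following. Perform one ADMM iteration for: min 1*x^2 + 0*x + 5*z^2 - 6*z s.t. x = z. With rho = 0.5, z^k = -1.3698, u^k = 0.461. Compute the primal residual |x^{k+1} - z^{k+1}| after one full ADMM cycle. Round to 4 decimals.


ADMM iteration with rho = 0.5, z^k = -1.3698, u^k = 0.461
Step 1: x-update.
Minimize 1*x^2 + 0*x + (0.5/2)*(x + 1.3698 + 0.461)^2
FOC: (2*1 + 0.5)*x = 0 + 0.5*(-1.3698 - 0.461)
x^{k+1} = -0.3662
Step 2: z-update.
Minimize 5*z^2 - 6*z + (0.5/2)*(-0.3662 - z + 0.461)^2
FOC: (2*5 + 0.5)*z = 6 + 0.5*(-0.3662 + 0.461)
z^{k+1} = 0.5759
Step 3: u-update.
u^{k+1} = 0.461 - 0.3662 - 0.5759 = -0.4811
Step 4: Primal residual = |-0.3662 - 0.5759| = 0.9421


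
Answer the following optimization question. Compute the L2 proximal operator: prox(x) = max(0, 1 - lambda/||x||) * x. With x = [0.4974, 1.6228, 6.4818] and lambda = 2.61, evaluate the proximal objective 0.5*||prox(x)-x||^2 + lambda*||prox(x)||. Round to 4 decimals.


Step 1: Compute ||x||.
||x|| = 6.7003
Step 2: Compute scaling factor.
scale = max(0, 1 - 2.61/6.7003) = 0.6105
Step 3: prox(x) = [0.3036, 0.9907, 3.9569]
||prox(x)|| = 4.0903
Step 4: Proximal objective.
0.5*||prox-x||^2 = 3.4061
lambda*||prox|| = 10.6757
Total = 14.0818


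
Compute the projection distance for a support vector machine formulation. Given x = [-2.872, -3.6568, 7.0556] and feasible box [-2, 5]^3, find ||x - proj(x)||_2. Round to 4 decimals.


Project each component onto [-2, 5].
clip(-2.872) = -2.0, clip(-3.6568) = -2.0, clip(7.0556) = 5.0
Projection = [-2.0, -2.0, 5.0]
Squared diffs: [0.7604, 2.745, 4.2255]
Distance = sqrt(7.7309) = 2.7804


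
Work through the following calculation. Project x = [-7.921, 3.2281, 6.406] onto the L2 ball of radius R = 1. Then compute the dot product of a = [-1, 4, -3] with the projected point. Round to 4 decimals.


Step 1: Compute ||x|| (intermediates to 6 decimals).
||x|| = sqrt((-7.921)^2 + 3.2281^2 + 6.406^2) = 10.686426
Step 2: Project.
Since ||x|| > R, scale = R/||x|| = 1/10.686426 = 0.093577, proj(x) = scale * x
proj(x) = [-0.741223, 0.302076, 0.599454]
Step 3: Dot product.
a^T * proj(x) = -1*(-0.741223) + 4*0.302076 - 3*0.599454 = 0.1512


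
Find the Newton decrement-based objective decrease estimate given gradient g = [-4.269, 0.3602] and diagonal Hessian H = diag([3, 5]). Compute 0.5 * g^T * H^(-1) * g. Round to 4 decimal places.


Step 1: H is diagonal, so H^(-1) * g = [-1.423, 0.072].
Step 2: g^T H^(-1) g = sum_i g_i^2 / H_ii
  = (-4.269)^2/3 + (0.3602)^2/5
  = 6.0748 + 0.0259 = 6.1007
Step 3: Objective decrease = 0.5 * g^T H^(-1) g = 3.0504


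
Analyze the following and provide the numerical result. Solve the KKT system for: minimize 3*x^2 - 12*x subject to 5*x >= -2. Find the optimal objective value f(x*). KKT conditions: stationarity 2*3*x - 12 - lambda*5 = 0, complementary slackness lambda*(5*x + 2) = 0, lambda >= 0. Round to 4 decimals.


Step 1: Try lambda = 0 (constraint inactive).
Stationarity: 2*3*x - 12 = 0
x* = 12/(2*3) = 2.0
Check constraint: 5*2.0 = 10.0 >= -2 -- satisfied.
Step 2: Compute optimal value.
f(x*) = 3*2.0^2 - 12*2.0 = -12.0


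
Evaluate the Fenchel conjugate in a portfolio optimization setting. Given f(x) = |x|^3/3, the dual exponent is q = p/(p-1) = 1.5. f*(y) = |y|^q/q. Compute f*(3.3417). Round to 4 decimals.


The conjugate exponent q satisfies 1/p + 1/q = 1.
p = 3, so q = 3/(3 - 1) = 1.5
|y|^q = 3.3417^1.5 = 6.1087
f*(3.3417) = 6.1087 / 1.5 = 4.0725


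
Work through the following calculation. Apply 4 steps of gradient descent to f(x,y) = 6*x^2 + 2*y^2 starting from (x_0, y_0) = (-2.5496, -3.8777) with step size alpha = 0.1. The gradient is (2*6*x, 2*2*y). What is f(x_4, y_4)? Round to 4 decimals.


Gradient descent on f(x,y) = 6*x^2 + 2*y^2.
Starting point: (-2.5496, -3.8777), alpha = 0.1
Step 1: grad_x = 2*6*-2.5496 = -30.5952, grad_y = 2*2*-3.8777 = -15.5108
  x_1 = -2.5496 - 0.1*-30.5952 = 0.5099
  y_1 = -3.8777 - 0.1*-15.5108 = -2.3266
Step 2: grad_x = 2*6*0.5099 = 6.119, grad_y = 2*2*-2.3266 = -9.3065
  x_2 = 0.5099 - 0.1*6.119 = -0.102
  y_2 = -2.3266 - 0.1*-9.3065 = -1.396
Step 3: grad_x = 2*6*-0.102 = -1.2238, grad_y = 2*2*-1.396 = -5.5839
  x_3 = -0.102 - 0.1*-1.2238 = 0.0204
  y_3 = -1.396 - 0.1*-5.5839 = -0.8376
Step 4: grad_x = 2*6*0.0204 = 0.2448, grad_y = 2*2*-0.8376 = -3.3503
  x_4 = 0.0204 - 0.1*0.2448 = -0.0041
  y_4 = -0.8376 - 0.1*-3.3503 = -0.5025
f(-0.0041, -0.5025) = 6*(-0.0041)^2 + 2*(-0.5025)^2 = 0.5052


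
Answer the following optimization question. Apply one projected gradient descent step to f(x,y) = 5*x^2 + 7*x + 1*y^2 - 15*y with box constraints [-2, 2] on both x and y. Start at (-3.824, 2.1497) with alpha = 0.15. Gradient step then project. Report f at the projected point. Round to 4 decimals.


Step 1: Compute gradient at (-3.824, 2.1497).
grad_x = 2*5*-3.824 + 7 = -31.24
grad_y = 2*1*2.1497 - 15 = -10.7006
Step 2: Gradient step.
x_raw = -3.824 - 0.15*-31.24 = 0.862
y_raw = 2.1497 - 0.15*-10.7006 = 3.7548
Step 3: Project onto [-2, 2].
x_proj = clip(0.862) = 0.862
y_proj = clip(3.7548) = 2.0
Step 4: Evaluate f.
f(0.862, 2.0) = -16.2508


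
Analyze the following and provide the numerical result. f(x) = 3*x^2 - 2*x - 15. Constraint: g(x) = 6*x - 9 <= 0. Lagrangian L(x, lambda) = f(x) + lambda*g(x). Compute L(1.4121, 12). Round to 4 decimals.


Step 1: Evaluate f(x).
f(1.4121) = 3*1.4121^2 - 2*1.4121 - 15 = -11.8421
Step 2: Evaluate g(x).
g(1.4121) = 6*1.4121 - 9 = -0.5274
Step 3: Compute Lagrangian.
L = -11.8421 + 12*-0.5274 = -18.1709


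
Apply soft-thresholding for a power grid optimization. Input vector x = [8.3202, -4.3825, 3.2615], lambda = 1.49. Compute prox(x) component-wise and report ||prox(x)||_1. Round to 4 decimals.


Soft-thresholding with lambda = 1.49:
prox(8.3202) = sign(8.3202)*max(|8.3202| - 1.49, 0) = 6.8302
prox(-4.3825) = sign(-4.3825)*max(|-4.3825| - 1.49, 0) = -2.8925
prox(3.2615) = sign(3.2615)*max(|3.2615| - 1.49, 0) = 1.7715
prox(x) = [6.8302, -2.8925, 1.7715]
||prox(x)||_1 = 6.8302 + 2.8925 + 1.7715 = 11.4942


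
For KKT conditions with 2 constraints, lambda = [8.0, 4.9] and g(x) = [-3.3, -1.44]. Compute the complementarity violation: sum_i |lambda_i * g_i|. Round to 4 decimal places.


KKT complementary slackness check:
lambda_1 * g_1 = 8.0 * -3.3 = -26.4
lambda_2 * g_2 = 4.9 * -1.44 = -7.056
Total violation = 26.4 + 7.056 = 33.456


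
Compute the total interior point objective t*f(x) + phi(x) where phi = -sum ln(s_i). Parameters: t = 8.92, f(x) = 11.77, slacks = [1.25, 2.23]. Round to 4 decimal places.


Step 1: Compute log-barrier.
ln values: [0.2231, 0.802]
phi = -(0.2231 + 0.802) = -1.0251
Step 2: Compute augmented objective.
t*f(x) = 8.92*11.77 = 104.9884
Total = 104.9884 - 1.0251 = 103.9633


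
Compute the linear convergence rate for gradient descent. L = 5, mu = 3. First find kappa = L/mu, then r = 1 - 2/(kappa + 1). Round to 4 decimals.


Step 1: Compute the condition number.
kappa = L/mu = 5/3 = 1.6667
Step 2: Compute the convergence rate.
r = 1 - 2/(kappa + 1) = 1 - 2*mu/(L + mu) = (L - mu)/(L + mu) = 2/8 = 0.25


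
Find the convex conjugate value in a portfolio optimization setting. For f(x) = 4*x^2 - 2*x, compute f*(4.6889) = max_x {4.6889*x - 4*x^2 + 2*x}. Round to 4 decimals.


f*(y) = sup_x {y*x - a*x^2 - b*x} = sup_x {(y-b)*x - a*x^2}
FOC: (y - b) - 2a*x = 0 => x* = (y - b)/(2a)
x* = (4.6889 + 2)/(2*4) = 0.8361
f*(4.6889) = (y-b)^2/(4a) = (4.6889 + 2)^2/(4*4)
= 44.7414/16 = 2.7963


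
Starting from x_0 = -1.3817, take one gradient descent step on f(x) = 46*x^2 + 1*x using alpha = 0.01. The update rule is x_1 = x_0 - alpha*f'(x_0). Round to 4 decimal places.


We compute the gradient at x_0 and apply the update.
f'(x) = 92*x + 1
f'(-1.3817) = 92*-1.3817 + 1 = -126.1164
x_1 = -1.3817 - 0.01*-126.1164 = -0.1205


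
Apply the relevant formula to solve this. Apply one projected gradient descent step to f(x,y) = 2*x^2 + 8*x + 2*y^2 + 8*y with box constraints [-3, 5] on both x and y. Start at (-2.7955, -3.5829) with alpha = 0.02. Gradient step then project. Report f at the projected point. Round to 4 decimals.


Step 1: Compute gradient at (-2.7955, -3.5829).
grad_x = 2*2*-2.7955 + 8 = -3.182
grad_y = 2*2*-3.5829 + 8 = -6.3316
Step 2: Gradient step.
x_raw = -2.7955 - 0.02*-3.182 = -2.7319
y_raw = -3.5829 - 0.02*-6.3316 = -3.4563
Step 3: Project onto [-3, 5].
x_proj = clip(-2.7319) = -2.7319
y_proj = clip(-3.4563) = -3.0
Step 4: Evaluate f.
f(-2.7319, -3.0) = -12.9288


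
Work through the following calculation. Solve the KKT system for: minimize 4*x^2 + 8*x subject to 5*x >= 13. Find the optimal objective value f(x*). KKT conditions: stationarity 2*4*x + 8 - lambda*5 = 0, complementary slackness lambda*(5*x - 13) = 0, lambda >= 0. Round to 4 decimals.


Step 1: Try lambda = 0 (constraint inactive).
x_unc = -8/(2*4) = -1.0
Check: 5*-1.0 = -5.0 < 13 -- violated!
Step 2: Constraint must be active: 5*x = 13
x* = 13/5 = 2.6
lambda = (2*4*2.6 + 8)/5 = 5.76
Step 3: Compute optimal value.
f(x*) = 4*2.6^2 + 8*2.6 = 47.84


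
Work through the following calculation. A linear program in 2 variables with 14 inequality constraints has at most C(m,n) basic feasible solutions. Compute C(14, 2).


Each vertex corresponds to some choice of n active constraints out of m, so the number of vertices is at most C(m, n) = m! / (n!(m-n)!).
m = 14, n = 2
Numerator: 14 * 13
Denominator: 2! = 2
C(14, 2) = 91


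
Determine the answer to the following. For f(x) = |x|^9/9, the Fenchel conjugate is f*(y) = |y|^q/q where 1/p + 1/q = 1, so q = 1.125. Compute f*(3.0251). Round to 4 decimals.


The conjugate exponent q satisfies 1/p + 1/q = 1.
p = 9, so q = 9/(9 - 1) = 1.125
|y|^q = 3.0251^1.125 = 3.474
f*(3.0251) = 3.474 / 1.125 = 3.088


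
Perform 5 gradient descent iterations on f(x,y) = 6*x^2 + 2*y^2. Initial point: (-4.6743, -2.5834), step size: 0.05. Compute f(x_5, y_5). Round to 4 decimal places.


Gradient descent on f(x,y) = 6*x^2 + 2*y^2.
Starting point: (-4.6743, -2.5834), alpha = 0.05
Step 1: grad_x = 2*6*-4.6743 = -56.0916, grad_y = 2*2*-2.5834 = -10.3336
  x_1 = -4.6743 - 0.05*-56.0916 = -1.8697
  y_1 = -2.5834 - 0.05*-10.3336 = -2.0667
Step 2: grad_x = 2*6*-1.8697 = -22.4366, grad_y = 2*2*-2.0667 = -8.2669
  x_2 = -1.8697 - 0.05*-22.4366 = -0.7479
  y_2 = -2.0667 - 0.05*-8.2669 = -1.6534
Step 3: grad_x = 2*6*-0.7479 = -8.9747, grad_y = 2*2*-1.6534 = -6.6135
  x_3 = -0.7479 - 0.05*-8.9747 = -0.2992
  y_3 = -1.6534 - 0.05*-6.6135 = -1.3227
Step 4: grad_x = 2*6*-0.2992 = -3.5899, grad_y = 2*2*-1.3227 = -5.2908
  x_4 = -0.2992 - 0.05*-3.5899 = -0.1197
  y_4 = -1.3227 - 0.05*-5.2908 = -1.0582
Step 5: grad_x = 2*6*-0.1197 = -1.4359, grad_y = 2*2*-1.0582 = -4.2326
  x_5 = -0.1197 - 0.05*-1.4359 = -0.0479
  y_5 = -1.0582 - 0.05*-4.2326 = -0.8465
f(-0.0479, -0.8465) = 6*(-0.0479)^2 + 2*(-0.8465)^2 = 1.447


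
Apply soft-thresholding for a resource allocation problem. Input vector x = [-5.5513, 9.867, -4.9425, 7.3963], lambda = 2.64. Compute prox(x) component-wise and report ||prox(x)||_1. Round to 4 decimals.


Soft-thresholding with lambda = 2.64:
prox(-5.5513) = sign(-5.5513)*max(|-5.5513| - 2.64, 0) = -2.9113
prox(9.867) = sign(9.867)*max(|9.867| - 2.64, 0) = 7.227
prox(-4.9425) = sign(-4.9425)*max(|-4.9425| - 2.64, 0) = -2.3025
prox(7.3963) = sign(7.3963)*max(|7.3963| - 2.64, 0) = 4.7563
prox(x) = [-2.9113, 7.227, -2.3025, 4.7563]
||prox(x)||_1 = 2.9113 + 7.227 + 2.3025 + 4.7563 = 17.1971


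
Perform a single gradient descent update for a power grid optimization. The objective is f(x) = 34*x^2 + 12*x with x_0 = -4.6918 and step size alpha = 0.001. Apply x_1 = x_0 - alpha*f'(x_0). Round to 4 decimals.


We compute the gradient at x_0 and apply the update.
f'(x) = 68*x + 12
f'(-4.6918) = 68*-4.6918 + 12 = -307.0424
x_1 = -4.6918 - 0.001*-307.0424 = -4.3848


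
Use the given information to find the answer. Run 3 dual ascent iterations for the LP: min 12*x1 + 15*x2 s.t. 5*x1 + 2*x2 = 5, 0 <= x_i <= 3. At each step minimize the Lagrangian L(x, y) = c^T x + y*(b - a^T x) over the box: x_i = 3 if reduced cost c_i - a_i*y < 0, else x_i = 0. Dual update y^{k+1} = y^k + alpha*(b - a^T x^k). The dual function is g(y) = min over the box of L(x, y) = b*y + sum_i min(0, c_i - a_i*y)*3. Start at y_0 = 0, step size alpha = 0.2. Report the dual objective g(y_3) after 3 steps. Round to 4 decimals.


Dual ascent for LP: min 12*x1 + 15*x2, 5*x1 + 2*x2 = 5, 0 <= x_i <= 3
Step 1: y^k = 0.0, reduced costs: (12.0, 15.0)
  x^k = (0.0, 0.0), subgradient = b - a^T x = 5.0
  y^{k+1} = 0.0 + 0.2*5.0 = 1.0
Step 2: y^k = 1.0, reduced costs: (7.0, 13.0)
  x^k = (0.0, 0.0), subgradient = b - a^T x = 5.0
  y^{k+1} = 1.0 + 0.2*5.0 = 2.0
Step 3: y^k = 2.0, reduced costs: (2.0, 11.0)
  x^k = (0.0, 0.0), subgradient = b - a^T x = 5.0
  y^{k+1} = 2.0 + 0.2*5.0 = 3.0
Dual objective at y_3 = 3.0: reduced costs (-3.0, 9.0), box minimizer x = (3.0, 0.0)
g(y_3) = b*y + (c1 - a1*y)*x1 + (c2 - a2*y)*x2 = 5*3.0 + (-3.0)*3.0 + 9.0*0.0 = 15.0 - 9.0 + 0.0 = 6.0


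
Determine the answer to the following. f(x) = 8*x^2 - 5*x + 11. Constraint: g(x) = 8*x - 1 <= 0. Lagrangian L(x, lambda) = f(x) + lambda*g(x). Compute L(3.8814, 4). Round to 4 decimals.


Step 1: Evaluate f(x).
f(3.8814) = 8*3.8814^2 - 5*3.8814 + 11 = 112.1151
Step 2: Evaluate g(x).
g(3.8814) = 8*3.8814 - 1 = 30.0512
Step 3: Compute Lagrangian.
L = 112.1151 + 4*30.0512 = 232.3199
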